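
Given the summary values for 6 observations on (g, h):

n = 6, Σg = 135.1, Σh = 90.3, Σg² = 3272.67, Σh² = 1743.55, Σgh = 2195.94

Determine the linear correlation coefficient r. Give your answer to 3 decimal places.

r = (nΣgh − ΣgΣh) / √[(nΣg² − (Σg)²)(nΣh² − (Σh)²)]
Numerator: 6×2195.94 − 135.1×90.3 = 976.11
Denominator: √[(19636.02 − 18252.01)(10461.3 − 8154.09)] = √[1384.01 × 2307.21] = 1786.9532
r = 976.11 / 1786.9532 ≈ 0.546

0.546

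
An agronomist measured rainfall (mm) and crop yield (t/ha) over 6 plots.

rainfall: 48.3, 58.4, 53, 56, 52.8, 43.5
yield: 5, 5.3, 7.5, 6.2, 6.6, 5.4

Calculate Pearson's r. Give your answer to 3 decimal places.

n = 6, Σx = 312, Σy = 36, Σx² = 16368.54, Σy² = 220.5, Σxy = 1879.1
nΣxy − ΣxΣy = 11274.6 − 11232 = 42.6
nΣx² − (Σx)² = 98211.24 − 97344 = 867.24; nΣy² − (Σy)² = 1323 − 1296 = 27
r = 42.6 / √(867.24 × 27) = 42.6 / 153.0212 ≈ 0.278

0.278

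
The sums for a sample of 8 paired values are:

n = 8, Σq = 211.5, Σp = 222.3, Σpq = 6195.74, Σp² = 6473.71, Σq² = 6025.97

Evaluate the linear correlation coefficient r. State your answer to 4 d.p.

r = (nΣpq − ΣpΣq) / √[(nΣp² − (Σp)²)(nΣq² − (Σq)²)]
Numerator: 8×6195.74 − 222.3×211.5 = 2549.47
Denominator: √[(51789.68 − 49417.29)(48207.76 − 44732.25)] = √[2372.39 × 3475.51] = 2871.4570
r = 2549.47 / 2871.4570 ≈ 0.8879

0.8879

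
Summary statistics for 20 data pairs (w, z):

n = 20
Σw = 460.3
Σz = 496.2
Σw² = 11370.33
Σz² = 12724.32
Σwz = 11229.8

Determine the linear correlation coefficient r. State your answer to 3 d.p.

-0.336

r = (nΣwz − ΣwΣz) / √[(nΣw² − (Σw)²)(nΣz² − (Σz)²)]
Numerator: 20×11229.8 − 460.3×496.2 = -3804.86
Denominator: √[(227406.6 − 211876.09)(254486.4 − 246214.44)] = √[15530.51 × 8271.96] = 11334.3618
r = -3804.86 / 11334.3618 ≈ -0.336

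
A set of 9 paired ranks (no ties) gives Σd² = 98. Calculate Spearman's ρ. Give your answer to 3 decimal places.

ρ = 1 − 6Σd² / [n(n²−1)] = 1 − 6×98 / (9×80)
  = 1 − 588/720 = 1 − 0.8167 ≈ 0.183

0.183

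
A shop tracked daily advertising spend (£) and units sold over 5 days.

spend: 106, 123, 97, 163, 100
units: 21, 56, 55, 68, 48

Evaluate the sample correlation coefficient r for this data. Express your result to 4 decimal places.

0.5866

n = 5, Σx = 589, Σy = 248, Σx² = 72343, Σy² = 13530, Σxy = 30333
nΣxy − ΣxΣy = 151665 − 146072 = 5593
nΣx² − (Σx)² = 361715 − 346921 = 14794; nΣy² − (Σy)² = 67650 − 61504 = 6146
r = 5593 / √(14794 × 6146) = 5593 / 9535.4037 ≈ 0.5866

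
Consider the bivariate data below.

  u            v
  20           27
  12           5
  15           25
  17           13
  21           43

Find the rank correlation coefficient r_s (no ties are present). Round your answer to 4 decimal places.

0.9000

Rank u: 4, 1, 2, 3, 5
Rank v: 4, 1, 3, 2, 5
d = rank(u) − rank(v): 0, 0, -1, 1, 0; Σd² = 2
ρ = 1 − 6Σd² / [n(n²−1)] = 1 − 6×2 / (5×24) = 1 − 12/120 ≈ 0.9000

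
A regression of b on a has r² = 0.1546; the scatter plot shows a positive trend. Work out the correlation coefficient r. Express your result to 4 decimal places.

|r| = √0.1546 = 0.3932
The association is positive, so r = 0.3932.

0.3932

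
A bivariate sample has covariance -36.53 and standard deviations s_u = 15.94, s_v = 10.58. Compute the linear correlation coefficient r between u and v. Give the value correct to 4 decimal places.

r = Cov(u,v) / (s_u · s_v) = -36.53 / (15.94 × 10.58)
  = -36.53 / 168.6452 ≈ -0.2166

-0.2166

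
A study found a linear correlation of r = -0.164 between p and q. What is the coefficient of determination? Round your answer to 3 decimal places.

r² = (-0.164)² = 0.027

0.027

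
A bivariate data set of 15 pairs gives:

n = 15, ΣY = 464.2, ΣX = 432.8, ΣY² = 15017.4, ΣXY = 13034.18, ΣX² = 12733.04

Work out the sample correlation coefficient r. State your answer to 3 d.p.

r = (nΣXY − ΣXΣY) / √[(nΣX² − (ΣX)²)(nΣY² − (ΣY)²)]
Numerator: 15×13034.18 − 432.8×464.2 = -5393.06
Denominator: √[(190995.6 − 187315.84)(225261 − 215481.64)] = √[3679.76 × 9779.36] = 5998.8080
r = -5393.06 / 5998.8080 ≈ -0.899

-0.899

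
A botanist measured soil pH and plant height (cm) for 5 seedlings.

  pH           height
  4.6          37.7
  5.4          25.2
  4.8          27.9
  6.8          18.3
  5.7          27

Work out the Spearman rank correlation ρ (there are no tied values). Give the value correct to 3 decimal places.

-0.900

Rank pH: 1, 3, 2, 5, 4
Rank height: 5, 2, 4, 1, 3
d = rank(pH) − rank(height): -4, 1, -2, 4, 1; Σd² = 38
ρ = 1 − 6Σd² / [n(n²−1)] = 1 − 6×38 / (5×24) = 1 − 228/120 ≈ -0.900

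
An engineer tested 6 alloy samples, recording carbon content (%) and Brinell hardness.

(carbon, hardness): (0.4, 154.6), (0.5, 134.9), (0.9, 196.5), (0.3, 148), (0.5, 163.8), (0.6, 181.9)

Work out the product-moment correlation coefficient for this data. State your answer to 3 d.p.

n = 6, Σx = 3.2, Σy = 979.7, Σx² = 1.92, Σy² = 162533.47, Σxy = 541.58
nΣxy − ΣxΣy = 3249.48 − 3135.04 = 114.44
nΣx² − (Σx)² = 11.52 − 10.24 = 1.28; nΣy² − (Σy)² = 975200.82 − 959812.09 = 15388.73
r = 114.44 / √(1.28 × 15388.73) = 114.44 / 140.3480 ≈ 0.815

0.815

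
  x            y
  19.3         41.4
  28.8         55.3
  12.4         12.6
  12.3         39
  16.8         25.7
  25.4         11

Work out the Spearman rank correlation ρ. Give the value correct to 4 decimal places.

Rank x: 4, 6, 2, 1, 3, 5
Rank y: 5, 6, 2, 4, 3, 1
d = rank(x) − rank(y): -1, 0, 0, -3, 0, 4; Σd² = 26
ρ = 1 − 6Σd² / [n(n²−1)] = 1 − 6×26 / (6×35) = 1 − 156/210 ≈ 0.2571

0.2571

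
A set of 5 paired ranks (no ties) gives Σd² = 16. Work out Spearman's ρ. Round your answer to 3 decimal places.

ρ = 1 − 6Σd² / [n(n²−1)] = 1 − 6×16 / (5×24)
  = 1 − 96/120 = 1 − 0.8000 ≈ 0.200

0.200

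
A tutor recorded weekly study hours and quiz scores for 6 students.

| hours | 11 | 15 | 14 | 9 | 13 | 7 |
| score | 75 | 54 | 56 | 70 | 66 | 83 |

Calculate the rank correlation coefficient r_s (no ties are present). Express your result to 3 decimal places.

-0.943

Rank hours: 3, 6, 5, 2, 4, 1
Rank score: 5, 1, 2, 4, 3, 6
d = rank(hours) − rank(score): -2, 5, 3, -2, 1, -5; Σd² = 68
ρ = 1 − 6Σd² / [n(n²−1)] = 1 − 6×68 / (6×35) = 1 − 408/210 ≈ -0.943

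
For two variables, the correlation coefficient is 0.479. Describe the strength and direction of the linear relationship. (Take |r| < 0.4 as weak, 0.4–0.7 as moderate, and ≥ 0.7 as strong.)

r = 0.479 > 0 so the relationship is positive.
|r| = 0.479, which falls in the moderate range.

moderate positive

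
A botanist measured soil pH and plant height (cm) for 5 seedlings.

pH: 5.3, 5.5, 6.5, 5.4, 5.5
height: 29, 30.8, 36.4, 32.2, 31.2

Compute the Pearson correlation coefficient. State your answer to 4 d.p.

0.9354

n = 5, Σx = 28.2, Σy = 159.6, Σx² = 160, Σy² = 5124.88, Σxy = 905.18
nΣxy − ΣxΣy = 4525.9 − 4500.72 = 25.18
nΣx² − (Σx)² = 800 − 795.24 = 4.76; nΣy² − (Σy)² = 25624.4 − 25472.16 = 152.24
r = 25.18 / √(4.76 × 152.24) = 25.18 / 26.9196 ≈ 0.9354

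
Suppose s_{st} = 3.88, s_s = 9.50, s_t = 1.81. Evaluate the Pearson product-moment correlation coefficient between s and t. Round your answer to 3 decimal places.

r = Cov(s,t) / (s_s · s_t) = 3.88 / (9.50 × 1.81)
  = 3.88 / 17.1950 ≈ 0.226

0.226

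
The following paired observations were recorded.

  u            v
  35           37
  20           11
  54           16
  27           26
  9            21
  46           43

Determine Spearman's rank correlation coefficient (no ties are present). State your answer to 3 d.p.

Rank u: 4, 2, 6, 3, 1, 5
Rank v: 5, 1, 2, 4, 3, 6
d = rank(u) − rank(v): -1, 1, 4, -1, -2, -1; Σd² = 24
ρ = 1 − 6Σd² / [n(n²−1)] = 1 − 6×24 / (6×35) = 1 − 144/210 ≈ 0.314

0.314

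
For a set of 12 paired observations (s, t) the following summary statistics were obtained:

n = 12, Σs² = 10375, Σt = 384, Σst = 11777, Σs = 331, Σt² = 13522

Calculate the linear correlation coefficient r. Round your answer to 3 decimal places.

0.956

r = (nΣst − ΣsΣt) / √[(nΣs² − (Σs)²)(nΣt² − (Σt)²)]
Numerator: 12×11777 − 331×384 = 14220
Denominator: √[(124500 − 109561)(162264 − 147456)] = √[14939 × 14808] = 14873.3558
r = 14220 / 14873.3558 ≈ 0.956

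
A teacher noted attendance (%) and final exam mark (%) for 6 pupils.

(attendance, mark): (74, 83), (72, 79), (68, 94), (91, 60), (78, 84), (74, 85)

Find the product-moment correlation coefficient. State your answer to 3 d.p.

-0.924

n = 6, Σx = 457, Σy = 485, Σx² = 35125, Σy² = 39847, Σxy = 36524
nΣxy − ΣxΣy = 219144 − 221645 = -2501
nΣx² − (Σx)² = 210750 − 208849 = 1901; nΣy² − (Σy)² = 239082 − 235225 = 3857
r = -2501 / √(1901 × 3857) = -2501 / 2707.7956 ≈ -0.924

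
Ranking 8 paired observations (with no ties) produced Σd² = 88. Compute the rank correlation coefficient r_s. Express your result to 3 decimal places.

-0.048

ρ = 1 − 6Σd² / [n(n²−1)] = 1 − 6×88 / (8×63)
  = 1 − 528/504 = 1 − 1.0476 ≈ -0.048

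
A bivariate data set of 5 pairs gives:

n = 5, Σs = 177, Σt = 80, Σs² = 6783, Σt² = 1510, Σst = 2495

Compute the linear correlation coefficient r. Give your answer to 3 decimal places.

-0.977

r = (nΣst − ΣsΣt) / √[(nΣs² − (Σs)²)(nΣt² − (Σt)²)]
Numerator: 5×2495 − 177×80 = -1685
Denominator: √[(33915 − 31329)(7550 − 6400)] = √[2586 × 1150] = 1724.4999
r = -1685 / 1724.4999 ≈ -0.977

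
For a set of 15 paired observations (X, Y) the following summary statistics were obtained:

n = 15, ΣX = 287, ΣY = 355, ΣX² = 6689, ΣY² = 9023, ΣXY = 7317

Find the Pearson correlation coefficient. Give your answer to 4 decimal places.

0.6082

r = (nΣXY − ΣXΣY) / √[(nΣX² − (ΣX)²)(nΣY² − (ΣY)²)]
Numerator: 15×7317 − 287×355 = 7870
Denominator: √[(100335 − 82369)(135345 − 126025)] = √[17966 × 9320] = 12939.9815
r = 7870 / 12939.9815 ≈ 0.6082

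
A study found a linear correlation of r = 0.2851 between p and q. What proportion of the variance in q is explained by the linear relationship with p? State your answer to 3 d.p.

r² = (0.2851)² = 0.081

0.081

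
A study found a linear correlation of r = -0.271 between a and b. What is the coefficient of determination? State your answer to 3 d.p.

0.073

r² = (-0.271)² = 0.073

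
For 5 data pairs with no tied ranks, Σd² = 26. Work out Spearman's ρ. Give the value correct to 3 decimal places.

-0.300

ρ = 1 − 6Σd² / [n(n²−1)] = 1 − 6×26 / (5×24)
  = 1 − 156/120 = 1 − 1.3000 ≈ -0.300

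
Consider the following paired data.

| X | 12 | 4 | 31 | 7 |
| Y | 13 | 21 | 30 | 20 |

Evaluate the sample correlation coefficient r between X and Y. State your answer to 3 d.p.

0.694

n = 4, ΣX = 54, ΣY = 84, ΣX² = 1170, ΣY² = 1910, ΣXY = 1310
nΣXY − ΣXΣY = 5240 − 4536 = 704
nΣX² − (ΣX)² = 4680 − 2916 = 1764; nΣY² − (ΣY)² = 7640 − 7056 = 584
r = 704 / √(1764 × 584) = 704 / 1014.9759 ≈ 0.694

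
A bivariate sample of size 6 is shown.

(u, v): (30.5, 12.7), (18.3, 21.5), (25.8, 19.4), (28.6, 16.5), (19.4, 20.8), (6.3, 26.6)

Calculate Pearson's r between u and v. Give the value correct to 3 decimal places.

-0.953

n = 6, Σu = 128.9, Σv = 117.5, Σu² = 3164.79, Σv² = 2412.35, Σuv = 2324.32
nΣuv − ΣuΣv = 13945.92 − 15145.75 = -1199.83
nΣu² − (Σu)² = 18988.74 − 16615.21 = 2373.53; nΣv² − (Σv)² = 14474.1 − 13806.25 = 667.85
r = -1199.83 / √(2373.53 × 667.85) = -1199.83 / 1259.0322 ≈ -0.953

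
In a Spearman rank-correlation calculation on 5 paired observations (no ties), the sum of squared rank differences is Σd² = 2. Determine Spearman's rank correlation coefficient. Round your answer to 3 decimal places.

0.900

ρ = 1 − 6Σd² / [n(n²−1)] = 1 − 6×2 / (5×24)
  = 1 − 12/120 = 1 − 0.1000 ≈ 0.900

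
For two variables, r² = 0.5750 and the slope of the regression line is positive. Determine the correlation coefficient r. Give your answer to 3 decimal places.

|r| = √0.5750 = 0.758
The association is positive, so r = 0.758.

0.758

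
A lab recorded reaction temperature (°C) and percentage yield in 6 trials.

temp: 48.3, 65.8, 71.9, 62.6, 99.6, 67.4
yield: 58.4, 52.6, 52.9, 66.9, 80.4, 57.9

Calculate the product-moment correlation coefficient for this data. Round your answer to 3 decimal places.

n = 6, Σx = 415.6, Σy = 369.1, Σx² = 30213.82, Σy² = 23267.91, Σxy = 26183.55
nΣxy − ΣxΣy = 157101.3 − 153397.96 = 3703.34
nΣx² − (Σx)² = 181282.92 − 172723.36 = 8559.56; nΣy² − (Σy)² = 139607.46 − 136234.81 = 3372.65
r = 3703.34 / √(8559.56 × 3372.65) = 3703.34 / 5372.9322 ≈ 0.689

0.689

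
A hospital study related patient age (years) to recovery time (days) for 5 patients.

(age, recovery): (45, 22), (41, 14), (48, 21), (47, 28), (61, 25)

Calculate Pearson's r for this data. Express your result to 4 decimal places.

n = 5, Σx = 242, Σy = 110, Σx² = 11940, Σy² = 2530, Σxy = 5413
nΣxy − ΣxΣy = 27065 − 26620 = 445
nΣx² − (Σx)² = 59700 − 58564 = 1136; nΣy² − (Σy)² = 12650 − 12100 = 550
r = 445 / √(1136 × 550) = 445 / 790.4429 ≈ 0.5630

0.5630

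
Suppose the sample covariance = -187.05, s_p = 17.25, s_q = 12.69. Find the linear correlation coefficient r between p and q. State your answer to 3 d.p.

r = Cov(p,q) / (s_p · s_q) = -187.05 / (17.25 × 12.69)
  = -187.05 / 218.9025 ≈ -0.854

-0.854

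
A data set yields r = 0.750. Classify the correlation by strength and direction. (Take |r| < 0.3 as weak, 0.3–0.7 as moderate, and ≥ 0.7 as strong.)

r = 0.750 > 0 so the relationship is positive.
|r| = 0.750, which falls in the strong range.

strong positive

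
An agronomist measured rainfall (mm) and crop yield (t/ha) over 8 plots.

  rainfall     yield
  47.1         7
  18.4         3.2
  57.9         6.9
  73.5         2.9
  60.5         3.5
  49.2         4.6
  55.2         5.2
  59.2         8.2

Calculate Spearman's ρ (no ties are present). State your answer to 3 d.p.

Rank rainfall: 2, 1, 5, 8, 7, 3, 4, 6
Rank yield: 7, 2, 6, 1, 3, 4, 5, 8
d = rank(rainfall) − rank(yield): -5, -1, -1, 7, 4, -1, -1, -2; Σd² = 98
ρ = 1 − 6Σd² / [n(n²−1)] = 1 − 6×98 / (8×63) = 1 − 588/504 ≈ -0.167

-0.167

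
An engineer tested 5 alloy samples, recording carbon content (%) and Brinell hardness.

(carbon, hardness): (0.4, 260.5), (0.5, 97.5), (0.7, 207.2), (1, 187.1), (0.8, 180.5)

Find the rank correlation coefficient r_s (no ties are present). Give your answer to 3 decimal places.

-0.300

Rank carbon: 1, 2, 3, 5, 4
Rank hardness: 5, 1, 4, 3, 2
d = rank(carbon) − rank(hardness): -4, 1, -1, 2, 2; Σd² = 26
ρ = 1 − 6Σd² / [n(n²−1)] = 1 − 6×26 / (5×24) = 1 − 156/120 ≈ -0.300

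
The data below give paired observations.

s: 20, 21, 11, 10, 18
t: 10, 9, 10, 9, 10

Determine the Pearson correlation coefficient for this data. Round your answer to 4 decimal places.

0.0887

n = 5, Σs = 80, Σt = 48, Σs² = 1386, Σt² = 462, Σst = 769
nΣst − ΣsΣt = 3845 − 3840 = 5
nΣs² − (Σs)² = 6930 − 6400 = 530; nΣt² − (Σt)² = 2310 − 2304 = 6
r = 5 / √(530 × 6) = 5 / 56.3915 ≈ 0.0887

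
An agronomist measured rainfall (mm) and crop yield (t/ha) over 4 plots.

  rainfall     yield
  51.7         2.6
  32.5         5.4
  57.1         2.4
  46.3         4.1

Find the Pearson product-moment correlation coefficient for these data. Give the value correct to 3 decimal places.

-0.971

n = 4, Σx = 187.6, Σy = 14.5, Σx² = 9133.24, Σy² = 58.49, Σxy = 636.79
nΣxy − ΣxΣy = 2547.16 − 2720.2 = -173.04
nΣx² − (Σx)² = 36532.96 − 35193.76 = 1339.2; nΣy² − (Σy)² = 233.96 − 210.25 = 23.71
r = -173.04 / √(1339.2 × 23.71) = -173.04 / 178.1921 ≈ -0.971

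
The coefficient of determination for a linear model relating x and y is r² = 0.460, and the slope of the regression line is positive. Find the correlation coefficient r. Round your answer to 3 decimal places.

0.678

|r| = √0.460 = 0.678
The association is positive, so r = 0.678.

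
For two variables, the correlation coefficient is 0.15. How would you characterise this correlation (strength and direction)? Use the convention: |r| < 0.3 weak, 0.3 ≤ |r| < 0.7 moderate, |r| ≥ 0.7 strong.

weak positive

r = 0.15 > 0 so the relationship is positive.
|r| = 0.15, which falls in the weak range.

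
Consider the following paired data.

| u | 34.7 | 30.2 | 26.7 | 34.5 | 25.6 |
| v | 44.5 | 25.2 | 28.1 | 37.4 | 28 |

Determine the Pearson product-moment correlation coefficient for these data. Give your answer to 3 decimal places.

n = 5, Σu = 151.7, Σv = 163.2, Σu² = 4674.63, Σv² = 5587.66, Σuv = 5062.56
nΣuv − ΣuΣv = 25312.8 − 24757.44 = 555.36
nΣu² − (Σu)² = 23373.15 − 23012.89 = 360.26; nΣv² − (Σv)² = 27938.3 − 26634.24 = 1304.06
r = 555.36 / √(360.26 × 1304.06) = 555.36 / 685.4201 ≈ 0.810

0.810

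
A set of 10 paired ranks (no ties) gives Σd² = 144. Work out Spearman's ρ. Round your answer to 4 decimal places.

ρ = 1 − 6Σd² / [n(n²−1)] = 1 − 6×144 / (10×99)
  = 1 − 864/990 = 1 − 0.87273 ≈ 0.1273

0.1273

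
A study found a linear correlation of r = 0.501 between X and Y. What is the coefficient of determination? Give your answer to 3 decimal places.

r² = (0.501)² = 0.251

0.251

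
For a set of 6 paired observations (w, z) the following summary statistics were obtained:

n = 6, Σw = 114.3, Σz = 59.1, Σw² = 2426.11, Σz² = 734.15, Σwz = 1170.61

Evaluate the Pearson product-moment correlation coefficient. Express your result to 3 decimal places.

0.230

r = (nΣwz − ΣwΣz) / √[(nΣw² − (Σw)²)(nΣz² − (Σz)²)]
Numerator: 6×1170.61 − 114.3×59.1 = 268.53
Denominator: √[(14556.66 − 13064.49)(4404.9 − 3492.81)] = √[1492.17 × 912.09] = 1166.6162
r = 268.53 / 1166.6162 ≈ 0.230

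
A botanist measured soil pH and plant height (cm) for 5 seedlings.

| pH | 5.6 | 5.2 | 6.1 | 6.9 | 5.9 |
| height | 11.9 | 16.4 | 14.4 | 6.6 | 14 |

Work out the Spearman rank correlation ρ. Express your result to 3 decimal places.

Rank pH: 2, 1, 4, 5, 3
Rank height: 2, 5, 4, 1, 3
d = rank(pH) − rank(height): 0, -4, 0, 4, 0; Σd² = 32
ρ = 1 − 6Σd² / [n(n²−1)] = 1 − 6×32 / (5×24) = 1 − 192/120 ≈ -0.600

-0.600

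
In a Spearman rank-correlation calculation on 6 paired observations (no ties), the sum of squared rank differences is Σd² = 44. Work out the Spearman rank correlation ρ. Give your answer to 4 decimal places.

-0.2571

ρ = 1 − 6Σd² / [n(n²−1)] = 1 − 6×44 / (6×35)
  = 1 − 264/210 = 1 − 1.25714 ≈ -0.2571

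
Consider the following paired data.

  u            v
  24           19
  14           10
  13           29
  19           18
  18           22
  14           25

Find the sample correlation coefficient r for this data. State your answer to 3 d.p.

n = 6, Σu = 102, Σv = 123, Σu² = 1822, Σv² = 2735, Σuv = 2061
nΣuv − ΣuΣv = 12366 − 12546 = -180
nΣu² − (Σu)² = 10932 − 10404 = 528; nΣv² − (Σv)² = 16410 − 15129 = 1281
r = -180 / √(528 × 1281) = -180 / 822.4160 ≈ -0.219

-0.219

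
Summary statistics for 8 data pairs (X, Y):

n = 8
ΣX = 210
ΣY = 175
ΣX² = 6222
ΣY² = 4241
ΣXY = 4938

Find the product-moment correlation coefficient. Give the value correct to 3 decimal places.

0.636

r = (nΣXY − ΣXΣY) / √[(nΣX² − (ΣX)²)(nΣY² − (ΣY)²)]
Numerator: 8×4938 − 210×175 = 2754
Denominator: √[(49776 − 44100)(33928 − 30625)] = √[5676 × 3303] = 4329.8762
r = 2754 / 4329.8762 ≈ 0.636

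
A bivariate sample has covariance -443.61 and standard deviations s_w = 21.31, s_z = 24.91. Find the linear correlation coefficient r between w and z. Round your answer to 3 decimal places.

r = Cov(w,z) / (s_w · s_z) = -443.61 / (21.31 × 24.91)
  = -443.61 / 530.8321 ≈ -0.836

-0.836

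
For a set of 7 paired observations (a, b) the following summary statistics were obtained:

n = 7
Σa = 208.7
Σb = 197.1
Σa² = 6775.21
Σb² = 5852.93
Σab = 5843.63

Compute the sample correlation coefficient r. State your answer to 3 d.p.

r = (nΣab − ΣaΣb) / √[(nΣa² − (Σa)²)(nΣb² − (Σb)²)]
Numerator: 7×5843.63 − 208.7×197.1 = -229.36
Denominator: √[(47426.47 − 43555.69)(40970.51 − 38848.41)] = √[3870.78 × 2122.1] = 2866.0395
r = -229.36 / 2866.0395 ≈ -0.080

-0.080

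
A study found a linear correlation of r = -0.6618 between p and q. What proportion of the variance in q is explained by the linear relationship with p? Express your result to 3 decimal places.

r² = (-0.6618)² = 0.438

0.438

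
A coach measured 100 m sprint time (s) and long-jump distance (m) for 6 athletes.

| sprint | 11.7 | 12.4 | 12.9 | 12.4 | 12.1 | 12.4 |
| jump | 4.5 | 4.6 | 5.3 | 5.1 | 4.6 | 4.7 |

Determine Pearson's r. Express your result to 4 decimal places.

n = 6, Σx = 73.9, Σy = 28.8, Σx² = 910.99, Σy² = 138.76, Σxy = 355.24
nΣxy − ΣxΣy = 2131.44 − 2128.32 = 3.12
nΣx² − (Σx)² = 5465.94 − 5461.21 = 4.73; nΣy² − (Σy)² = 832.56 − 829.44 = 3.12
r = 3.12 / √(4.73 × 3.12) = 3.12 / 3.8416 ≈ 0.8122

0.8122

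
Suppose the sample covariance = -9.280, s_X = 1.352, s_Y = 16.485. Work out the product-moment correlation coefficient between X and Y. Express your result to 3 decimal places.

-0.416

r = Cov(X,Y) / (s_X · s_Y) = -9.280 / (1.352 × 16.485)
  = -9.280 / 22.2877 ≈ -0.416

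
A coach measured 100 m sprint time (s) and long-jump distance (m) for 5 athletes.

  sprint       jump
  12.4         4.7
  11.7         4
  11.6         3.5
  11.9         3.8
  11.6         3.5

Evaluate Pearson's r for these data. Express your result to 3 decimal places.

0.932

n = 5, Σx = 59.2, Σy = 19.5, Σx² = 701.38, Σy² = 77.03, Σxy = 231.5
nΣxy − ΣxΣy = 1157.5 − 1154.4 = 3.1
nΣx² − (Σx)² = 3506.9 − 3504.64 = 2.26; nΣy² − (Σy)² = 385.15 − 380.25 = 4.9
r = 3.1 / √(2.26 × 4.9) = 3.1 / 3.3278 ≈ 0.932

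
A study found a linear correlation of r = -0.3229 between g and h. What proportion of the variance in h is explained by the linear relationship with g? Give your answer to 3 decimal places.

r² = (-0.3229)² = 0.104

0.104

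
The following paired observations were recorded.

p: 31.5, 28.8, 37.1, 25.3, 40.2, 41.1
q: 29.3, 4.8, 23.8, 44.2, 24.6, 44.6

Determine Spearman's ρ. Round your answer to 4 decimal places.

0.2571

Rank p: 3, 2, 4, 1, 5, 6
Rank q: 4, 1, 2, 5, 3, 6
d = rank(p) − rank(q): -1, 1, 2, -4, 2, 0; Σd² = 26
ρ = 1 − 6Σd² / [n(n²−1)] = 1 − 6×26 / (6×35) = 1 − 156/210 ≈ 0.2571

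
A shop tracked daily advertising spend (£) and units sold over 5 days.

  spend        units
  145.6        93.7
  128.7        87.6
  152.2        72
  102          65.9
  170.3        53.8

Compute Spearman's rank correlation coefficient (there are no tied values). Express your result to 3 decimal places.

-0.300

Rank spend: 3, 2, 4, 1, 5
Rank units: 5, 4, 3, 2, 1
d = rank(spend) − rank(units): -2, -2, 1, -1, 4; Σd² = 26
ρ = 1 − 6Σd² / [n(n²−1)] = 1 − 6×26 / (5×24) = 1 − 156/120 ≈ -0.300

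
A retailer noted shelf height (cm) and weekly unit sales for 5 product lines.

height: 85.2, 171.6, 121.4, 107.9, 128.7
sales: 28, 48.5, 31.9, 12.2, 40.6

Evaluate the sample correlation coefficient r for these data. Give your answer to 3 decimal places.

n = 5, Σx = 614.8, Σy = 161.2, Σx² = 79649.66, Σy² = 5951.06, Σxy = 21122.46
nΣxy − ΣxΣy = 105612.3 − 99105.76 = 6506.54
nΣx² − (Σx)² = 398248.3 − 377979.04 = 20269.26; nΣy² − (Σy)² = 29755.3 − 25985.44 = 3769.86
r = 6506.54 / √(20269.26 × 3769.86) = 6506.54 / 8741.4114 ≈ 0.744

0.744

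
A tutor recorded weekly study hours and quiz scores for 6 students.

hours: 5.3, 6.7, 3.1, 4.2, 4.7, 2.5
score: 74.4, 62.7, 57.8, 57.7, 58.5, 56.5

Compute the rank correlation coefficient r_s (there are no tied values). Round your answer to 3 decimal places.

Rank hours: 5, 6, 2, 3, 4, 1
Rank score: 6, 5, 3, 2, 4, 1
d = rank(hours) − rank(score): -1, 1, -1, 1, 0, 0; Σd² = 4
ρ = 1 − 6Σd² / [n(n²−1)] = 1 − 6×4 / (6×35) = 1 − 24/210 ≈ 0.886

0.886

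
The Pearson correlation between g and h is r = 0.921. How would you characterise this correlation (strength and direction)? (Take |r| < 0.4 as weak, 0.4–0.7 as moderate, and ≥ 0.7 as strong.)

r = 0.921 > 0 so the relationship is positive.
|r| = 0.921, which falls in the strong range.

strong positive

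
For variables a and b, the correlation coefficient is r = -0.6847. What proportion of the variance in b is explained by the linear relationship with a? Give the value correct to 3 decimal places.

r² = (-0.6847)² = 0.469

0.469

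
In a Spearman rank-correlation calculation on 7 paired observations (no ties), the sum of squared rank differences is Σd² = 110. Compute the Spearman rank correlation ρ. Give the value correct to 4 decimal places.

-0.9643

ρ = 1 − 6Σd² / [n(n²−1)] = 1 − 6×110 / (7×48)
  = 1 − 660/336 = 1 − 1.96429 ≈ -0.9643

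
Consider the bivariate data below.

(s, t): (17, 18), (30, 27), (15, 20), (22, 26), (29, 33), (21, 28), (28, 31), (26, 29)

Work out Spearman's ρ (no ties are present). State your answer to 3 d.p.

Rank s: 2, 8, 1, 4, 7, 3, 6, 5
Rank t: 1, 4, 2, 3, 8, 5, 7, 6
d = rank(s) − rank(t): 1, 4, -1, 1, -1, -2, -1, -1; Σd² = 26
ρ = 1 − 6Σd² / [n(n²−1)] = 1 − 6×26 / (8×63) = 1 − 156/504 ≈ 0.690

0.690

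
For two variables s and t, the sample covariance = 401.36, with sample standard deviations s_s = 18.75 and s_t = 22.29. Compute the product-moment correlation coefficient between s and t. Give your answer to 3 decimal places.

r = Cov(s,t) / (s_s · s_t) = 401.36 / (18.75 × 22.29)
  = 401.36 / 417.9375 ≈ 0.960

0.960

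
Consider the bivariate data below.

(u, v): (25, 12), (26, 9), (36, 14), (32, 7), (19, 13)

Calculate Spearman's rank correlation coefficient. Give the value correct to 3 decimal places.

0.000

Rank u: 2, 3, 5, 4, 1
Rank v: 3, 2, 5, 1, 4
d = rank(u) − rank(v): -1, 1, 0, 3, -3; Σd² = 20
ρ = 1 − 6Σd² / [n(n²−1)] = 1 − 6×20 / (5×24) = 1 − 120/120 ≈ 0.000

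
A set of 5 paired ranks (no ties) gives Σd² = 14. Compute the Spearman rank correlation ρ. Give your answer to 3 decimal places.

ρ = 1 − 6Σd² / [n(n²−1)] = 1 − 6×14 / (5×24)
  = 1 − 84/120 = 1 − 0.7000 ≈ 0.300

0.300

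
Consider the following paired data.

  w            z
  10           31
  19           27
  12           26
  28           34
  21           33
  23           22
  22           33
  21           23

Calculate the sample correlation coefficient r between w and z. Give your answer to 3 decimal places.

0.151

n = 8, Σw = 156, Σz = 229, Σw² = 3284, Σz² = 6713, Σwz = 4495
nΣwz − ΣwΣz = 35960 − 35724 = 236
nΣw² − (Σw)² = 26272 − 24336 = 1936; nΣz² − (Σz)² = 53704 − 52441 = 1263
r = 236 / √(1936 × 1263) = 236 / 1563.7033 ≈ 0.151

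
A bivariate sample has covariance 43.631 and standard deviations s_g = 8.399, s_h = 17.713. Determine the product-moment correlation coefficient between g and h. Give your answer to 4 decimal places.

0.2933

r = Cov(g,h) / (s_g · s_h) = 43.631 / (8.399 × 17.713)
  = 43.631 / 148.7715 ≈ 0.2933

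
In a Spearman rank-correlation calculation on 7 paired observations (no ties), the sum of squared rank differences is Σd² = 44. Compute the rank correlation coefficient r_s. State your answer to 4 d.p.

ρ = 1 − 6Σd² / [n(n²−1)] = 1 − 6×44 / (7×48)
  = 1 − 264/336 = 1 − 0.78571 ≈ 0.2143

0.2143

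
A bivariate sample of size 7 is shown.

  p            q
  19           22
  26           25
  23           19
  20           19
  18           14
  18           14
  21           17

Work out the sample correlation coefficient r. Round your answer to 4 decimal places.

0.7497

n = 7, Σp = 145, Σq = 130, Σp² = 3055, Σq² = 2512, Σpq = 2746
nΣpq − ΣpΣq = 19222 − 18850 = 372
nΣp² − (Σp)² = 21385 − 21025 = 360; nΣq² − (Σq)² = 17584 − 16900 = 684
r = 372 / √(360 × 684) = 372 / 496.2258 ≈ 0.7497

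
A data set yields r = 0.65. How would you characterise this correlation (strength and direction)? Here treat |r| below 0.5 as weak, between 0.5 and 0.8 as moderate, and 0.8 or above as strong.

moderate positive

r = 0.65 > 0 so the relationship is positive.
|r| = 0.65, which falls in the moderate range.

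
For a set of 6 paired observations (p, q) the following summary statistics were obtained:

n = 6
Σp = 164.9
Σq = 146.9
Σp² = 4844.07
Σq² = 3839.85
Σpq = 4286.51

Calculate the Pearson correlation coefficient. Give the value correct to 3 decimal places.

r = (nΣpq − ΣpΣq) / √[(nΣp² − (Σp)²)(nΣq² − (Σq)²)]
Numerator: 6×4286.51 − 164.9×146.9 = 1495.25
Denominator: √[(29064.42 − 27192.01)(23039.1 − 21579.61)] = √[1872.41 × 1459.49] = 1653.1073
r = 1495.25 / 1653.1073 ≈ 0.905

0.905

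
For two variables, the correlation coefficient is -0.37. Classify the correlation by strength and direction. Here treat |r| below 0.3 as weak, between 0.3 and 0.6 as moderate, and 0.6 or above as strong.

moderate negative

r = -0.37 < 0 so the relationship is negative.
|r| = 0.37, which falls in the moderate range.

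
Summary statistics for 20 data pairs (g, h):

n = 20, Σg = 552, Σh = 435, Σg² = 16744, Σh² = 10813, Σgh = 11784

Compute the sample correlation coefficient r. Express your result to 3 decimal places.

r = (nΣgh − ΣgΣh) / √[(nΣg² − (Σg)²)(nΣh² − (Σh)²)]
Numerator: 20×11784 − 552×435 = -4440
Denominator: √[(334880 − 304704)(216260 − 189225)] = √[30176 × 27035] = 28562.3556
r = -4440 / 28562.3556 ≈ -0.155

-0.155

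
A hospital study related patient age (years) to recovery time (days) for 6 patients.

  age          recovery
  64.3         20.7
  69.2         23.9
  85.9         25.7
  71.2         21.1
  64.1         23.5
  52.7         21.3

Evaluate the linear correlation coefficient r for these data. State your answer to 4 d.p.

0.7012

n = 6, Σx = 407.4, Σy = 136.2, Σx² = 28257.48, Σy² = 3111.34, Σxy = 9323.7
nΣxy − ΣxΣy = 55942.2 − 55487.88 = 454.32
nΣx² − (Σx)² = 169544.88 − 165974.76 = 3570.12; nΣy² − (Σy)² = 18668.04 − 18550.44 = 117.6
r = 454.32 / √(3570.12 × 117.6) = 454.32 / 647.9553 ≈ 0.7012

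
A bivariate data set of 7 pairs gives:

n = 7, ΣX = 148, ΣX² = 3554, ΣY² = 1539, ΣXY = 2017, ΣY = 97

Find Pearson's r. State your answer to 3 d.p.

r = (nΣXY − ΣXΣY) / √[(nΣX² − (ΣX)²)(nΣY² − (ΣY)²)]
Numerator: 7×2017 − 148×97 = -237
Denominator: √[(24878 − 21904)(10773 − 9409)] = √[2974 × 1364] = 2014.0844
r = -237 / 2014.0844 ≈ -0.118

-0.118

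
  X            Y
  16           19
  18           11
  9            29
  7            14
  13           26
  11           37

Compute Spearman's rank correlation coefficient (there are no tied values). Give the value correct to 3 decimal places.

Rank X: 5, 6, 2, 1, 4, 3
Rank Y: 3, 1, 5, 2, 4, 6
d = rank(X) − rank(Y): 2, 5, -3, -1, 0, -3; Σd² = 48
ρ = 1 − 6Σd² / [n(n²−1)] = 1 − 6×48 / (6×35) = 1 − 288/210 ≈ -0.371

-0.371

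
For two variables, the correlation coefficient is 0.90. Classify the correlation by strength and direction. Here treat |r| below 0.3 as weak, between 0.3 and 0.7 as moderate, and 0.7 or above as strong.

r = 0.90 > 0 so the relationship is positive.
|r| = 0.90, which falls in the strong range.

strong positive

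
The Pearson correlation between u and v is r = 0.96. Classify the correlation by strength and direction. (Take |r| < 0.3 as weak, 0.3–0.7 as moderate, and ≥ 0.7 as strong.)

r = 0.96 > 0 so the relationship is positive.
|r| = 0.96, which falls in the strong range.

strong positive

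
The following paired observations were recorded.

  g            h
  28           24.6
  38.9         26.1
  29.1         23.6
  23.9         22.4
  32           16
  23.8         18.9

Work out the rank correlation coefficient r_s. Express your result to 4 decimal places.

0.3714

Rank g: 3, 6, 4, 2, 5, 1
Rank h: 5, 6, 4, 3, 1, 2
d = rank(g) − rank(h): -2, 0, 0, -1, 4, -1; Σd² = 22
ρ = 1 − 6Σd² / [n(n²−1)] = 1 − 6×22 / (6×35) = 1 − 132/210 ≈ 0.3714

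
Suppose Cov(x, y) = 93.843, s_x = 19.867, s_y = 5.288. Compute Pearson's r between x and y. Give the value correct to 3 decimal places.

r = Cov(x,y) / (s_x · s_y) = 93.843 / (19.867 × 5.288)
  = 93.843 / 105.0567 ≈ 0.893

0.893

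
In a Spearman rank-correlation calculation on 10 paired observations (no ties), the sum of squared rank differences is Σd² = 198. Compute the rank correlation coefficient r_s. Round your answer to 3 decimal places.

ρ = 1 − 6Σd² / [n(n²−1)] = 1 − 6×198 / (10×99)
  = 1 − 1188/990 = 1 − 1.2000 ≈ -0.200

-0.200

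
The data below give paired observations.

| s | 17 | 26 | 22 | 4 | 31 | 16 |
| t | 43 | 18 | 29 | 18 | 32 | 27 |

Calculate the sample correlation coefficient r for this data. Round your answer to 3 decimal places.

0.237

n = 6, Σs = 116, Σt = 167, Σs² = 2682, Σt² = 5091, Σst = 3333
nΣst − ΣsΣt = 19998 − 19372 = 626
nΣs² − (Σs)² = 16092 − 13456 = 2636; nΣt² − (Σt)² = 30546 − 27889 = 2657
r = 626 / √(2636 × 2657) = 626 / 2646.4792 ≈ 0.237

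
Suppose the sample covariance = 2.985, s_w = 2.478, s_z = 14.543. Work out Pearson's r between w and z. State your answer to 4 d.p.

0.0828

r = Cov(w,z) / (s_w · s_z) = 2.985 / (2.478 × 14.543)
  = 2.985 / 36.0376 ≈ 0.0828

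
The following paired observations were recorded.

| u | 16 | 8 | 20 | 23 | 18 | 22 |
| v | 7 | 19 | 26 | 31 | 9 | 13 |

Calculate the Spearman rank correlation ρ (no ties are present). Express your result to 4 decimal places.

Rank u: 2, 1, 4, 6, 3, 5
Rank v: 1, 4, 5, 6, 2, 3
d = rank(u) − rank(v): 1, -3, -1, 0, 1, 2; Σd² = 16
ρ = 1 − 6Σd² / [n(n²−1)] = 1 − 6×16 / (6×35) = 1 − 96/210 ≈ 0.5429

0.5429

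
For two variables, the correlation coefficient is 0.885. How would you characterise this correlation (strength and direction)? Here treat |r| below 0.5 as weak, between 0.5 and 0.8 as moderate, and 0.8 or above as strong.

r = 0.885 > 0 so the relationship is positive.
|r| = 0.885, which falls in the strong range.

strong positive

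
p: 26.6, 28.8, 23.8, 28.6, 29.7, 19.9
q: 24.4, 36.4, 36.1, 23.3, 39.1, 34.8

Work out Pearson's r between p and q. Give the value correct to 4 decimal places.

-0.1201

n = 6, Σp = 157.4, Σq = 194.1, Σp² = 4199.5, Σq² = 6506.27, Σpq = 5076.71
nΣpq − ΣpΣq = 30460.26 − 30551.34 = -91.08
nΣp² − (Σp)² = 25197 − 24774.76 = 422.24; nΣq² − (Σq)² = 39037.62 − 37674.81 = 1362.81
r = -91.08 / √(422.24 × 1362.81) = -91.08 / 758.5729 ≈ -0.1201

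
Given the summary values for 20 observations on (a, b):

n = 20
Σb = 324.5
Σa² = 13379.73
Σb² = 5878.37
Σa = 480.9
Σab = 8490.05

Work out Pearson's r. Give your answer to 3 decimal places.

r = (nΣab − ΣaΣb) / √[(nΣa² − (Σa)²)(nΣb² − (Σb)²)]
Numerator: 20×8490.05 − 480.9×324.5 = 13748.95
Denominator: √[(267594.6 − 231264.81)(117567.4 − 105300.25)] = √[36329.79 × 12267.15] = 21110.7315
r = 13748.95 / 21110.7315 ≈ 0.651

0.651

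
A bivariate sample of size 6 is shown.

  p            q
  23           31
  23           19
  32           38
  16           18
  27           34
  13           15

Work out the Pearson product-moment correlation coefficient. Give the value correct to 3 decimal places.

0.906

n = 6, Σp = 134, Σq = 155, Σp² = 3236, Σq² = 4471, Σpq = 3767
nΣpq − ΣpΣq = 22602 − 20770 = 1832
nΣp² − (Σp)² = 19416 − 17956 = 1460; nΣq² − (Σq)² = 26826 − 24025 = 2801
r = 1832 / √(1460 × 2801) = 1832 / 2022.2413 ≈ 0.906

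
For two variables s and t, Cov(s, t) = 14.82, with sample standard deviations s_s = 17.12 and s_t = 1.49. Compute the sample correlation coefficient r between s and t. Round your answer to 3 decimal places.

0.581

r = Cov(s,t) / (s_s · s_t) = 14.82 / (17.12 × 1.49)
  = 14.82 / 25.5088 ≈ 0.581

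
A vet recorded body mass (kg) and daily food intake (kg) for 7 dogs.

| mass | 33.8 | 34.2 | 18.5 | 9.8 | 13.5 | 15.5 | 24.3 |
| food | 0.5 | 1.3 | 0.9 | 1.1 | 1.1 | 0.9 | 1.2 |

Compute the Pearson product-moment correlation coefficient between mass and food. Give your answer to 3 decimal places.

n = 7, Σx = 149.6, Σy = 7, Σx² = 3763.36, Σy² = 7.42, Σxy = 146.75
nΣxy − ΣxΣy = 1027.25 − 1047.2 = -19.95
nΣx² − (Σx)² = 26343.52 − 22380.16 = 3963.36; nΣy² − (Σy)² = 51.94 − 49 = 2.94
r = -19.95 / √(3963.36 × 2.94) = -19.95 / 107.9457 ≈ -0.185

-0.185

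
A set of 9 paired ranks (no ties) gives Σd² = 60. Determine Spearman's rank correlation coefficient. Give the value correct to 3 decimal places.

ρ = 1 − 6Σd² / [n(n²−1)] = 1 − 6×60 / (9×80)
  = 1 − 360/720 = 1 − 0.5000 ≈ 0.500

0.500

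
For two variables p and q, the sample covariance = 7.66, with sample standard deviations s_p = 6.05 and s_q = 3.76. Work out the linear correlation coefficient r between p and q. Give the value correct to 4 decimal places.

0.3367

r = Cov(p,q) / (s_p · s_q) = 7.66 / (6.05 × 3.76)
  = 7.66 / 22.7480 ≈ 0.3367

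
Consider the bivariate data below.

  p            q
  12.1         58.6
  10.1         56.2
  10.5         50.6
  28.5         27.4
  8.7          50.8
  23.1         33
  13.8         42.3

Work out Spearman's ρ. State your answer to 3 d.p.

Rank p: 4, 2, 3, 7, 1, 6, 5
Rank q: 7, 6, 4, 1, 5, 2, 3
d = rank(p) − rank(q): -3, -4, -1, 6, -4, 4, 2; Σd² = 98
ρ = 1 − 6Σd² / [n(n²−1)] = 1 − 6×98 / (7×48) = 1 − 588/336 ≈ -0.750

-0.750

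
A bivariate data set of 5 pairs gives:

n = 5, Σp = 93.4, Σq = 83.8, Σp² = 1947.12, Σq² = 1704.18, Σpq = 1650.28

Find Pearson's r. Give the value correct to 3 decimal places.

0.345

r = (nΣpq − ΣpΣq) / √[(nΣp² − (Σp)²)(nΣq² − (Σq)²)]
Numerator: 5×1650.28 − 93.4×83.8 = 424.48
Denominator: √[(9735.6 − 8723.56)(8520.9 − 7022.44)] = √[1012.04 × 1498.46] = 1231.4631
r = 424.48 / 1231.4631 ≈ 0.345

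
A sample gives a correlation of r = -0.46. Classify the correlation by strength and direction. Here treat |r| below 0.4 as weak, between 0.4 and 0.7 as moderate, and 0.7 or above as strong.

r = -0.46 < 0 so the relationship is negative.
|r| = 0.46, which falls in the moderate range.

moderate negative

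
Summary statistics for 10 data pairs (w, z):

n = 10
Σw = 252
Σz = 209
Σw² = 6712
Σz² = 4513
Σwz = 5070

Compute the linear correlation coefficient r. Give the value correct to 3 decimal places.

-0.860

r = (nΣwz − ΣwΣz) / √[(nΣw² − (Σw)²)(nΣz² − (Σz)²)]
Numerator: 10×5070 − 252×209 = -1968
Denominator: √[(67120 − 63504)(45130 − 43681)] = √[3616 × 1449] = 2289.0138
r = -1968 / 2289.0138 ≈ -0.860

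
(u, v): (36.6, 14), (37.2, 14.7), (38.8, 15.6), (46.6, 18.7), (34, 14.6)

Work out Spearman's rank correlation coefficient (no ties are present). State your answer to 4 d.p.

Rank u: 2, 3, 4, 5, 1
Rank v: 1, 3, 4, 5, 2
d = rank(u) − rank(v): 1, 0, 0, 0, -1; Σd² = 2
ρ = 1 − 6Σd² / [n(n²−1)] = 1 − 6×2 / (5×24) = 1 − 12/120 ≈ 0.9000

0.9000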